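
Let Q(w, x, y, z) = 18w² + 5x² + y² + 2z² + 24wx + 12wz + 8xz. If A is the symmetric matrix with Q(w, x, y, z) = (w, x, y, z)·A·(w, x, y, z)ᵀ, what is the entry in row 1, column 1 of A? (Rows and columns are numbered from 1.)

18

The coefficient of w² in Q is 18, and that is exactly A[1,1].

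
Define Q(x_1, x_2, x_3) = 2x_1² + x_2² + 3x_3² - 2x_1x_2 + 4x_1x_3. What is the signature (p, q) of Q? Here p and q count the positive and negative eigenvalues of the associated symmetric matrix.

The associated matrix is A = [[2, -1, 2], [-1, 1, 0], [2, 0, 3]].
Symmetric row and column elimination reduces A to a congruent diagonal form with pivots 2, 1/2, -1.
That gives 2 positive, 1 negative pivots.

(2, 1)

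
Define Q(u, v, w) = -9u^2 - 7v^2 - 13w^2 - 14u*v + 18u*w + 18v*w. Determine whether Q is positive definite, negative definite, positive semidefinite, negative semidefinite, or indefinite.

The symmetric matrix of Q is A = [[-9, -7, 9], [-7, -7, 9], [9, 9, -13]].
Leading principal minors: Δ_1 = -9, Δ_2 = 14, Δ_3 = -20.
The signs alternate starting with Δ_1 < 0, so by Sylvester's criterion Q is negative definite.

negative definite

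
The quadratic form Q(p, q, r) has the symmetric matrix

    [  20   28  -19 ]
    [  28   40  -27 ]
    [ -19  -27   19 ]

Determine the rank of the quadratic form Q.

3

Row-reducing A symmetrically gives the diagonal entries 20, 4/5, 3/4.
So there are 3 positive pivots.
The rank is the number of nonzero pivots: 3.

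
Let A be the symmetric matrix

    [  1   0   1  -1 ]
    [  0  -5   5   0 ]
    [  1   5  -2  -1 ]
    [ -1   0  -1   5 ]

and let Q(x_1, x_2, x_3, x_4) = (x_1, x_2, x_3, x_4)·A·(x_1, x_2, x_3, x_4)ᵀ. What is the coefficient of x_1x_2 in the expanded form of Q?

0

The coefficient of x_1x_2 is A[1,2] + A[2,1] = 2·0 = 0.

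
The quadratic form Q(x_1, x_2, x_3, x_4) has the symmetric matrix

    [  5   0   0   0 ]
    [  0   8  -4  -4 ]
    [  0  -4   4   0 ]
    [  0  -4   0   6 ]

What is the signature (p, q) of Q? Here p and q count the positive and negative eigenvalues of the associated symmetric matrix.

An LDLᵀ factorisation of A has diagonal entries 5, 8, 2, 2.
Counting signs: 4 positive.

(4, 0)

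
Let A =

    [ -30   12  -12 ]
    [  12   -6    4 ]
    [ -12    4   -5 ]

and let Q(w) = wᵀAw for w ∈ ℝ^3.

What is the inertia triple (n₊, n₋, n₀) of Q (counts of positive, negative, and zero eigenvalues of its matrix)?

(1, 2, 0)

Applying the same elementary operations to the rows and columns of A produces a congruent diagonal matrix with entries -30, -6/5, 1/3.
Counting signs: 1 positive, 2 negative.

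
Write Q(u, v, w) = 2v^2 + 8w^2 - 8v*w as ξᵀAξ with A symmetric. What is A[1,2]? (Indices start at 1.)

0

The coefficient of u·v in Q is 0. For a symmetric A this equals A[1,2] + A[2,1] = 2·A[1,2].
So A[1,2] = 0/2 = 0.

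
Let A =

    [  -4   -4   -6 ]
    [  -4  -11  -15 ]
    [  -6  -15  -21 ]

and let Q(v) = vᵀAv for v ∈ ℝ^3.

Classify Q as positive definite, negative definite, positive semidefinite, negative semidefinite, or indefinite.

Row-reducing A symmetrically gives the diagonal entries -4, -7, -3/7.
Counting signs: 3 negative.
Hence Q is negative definite.

negative definite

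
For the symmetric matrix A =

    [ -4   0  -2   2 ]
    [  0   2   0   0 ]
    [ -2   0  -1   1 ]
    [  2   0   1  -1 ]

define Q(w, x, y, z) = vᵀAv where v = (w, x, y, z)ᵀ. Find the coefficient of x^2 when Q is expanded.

2

The coefficient of x^2 is the diagonal entry A[2,2] = 2.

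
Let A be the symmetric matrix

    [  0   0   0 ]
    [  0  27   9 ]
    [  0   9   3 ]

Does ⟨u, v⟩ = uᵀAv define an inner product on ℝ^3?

no

Symmetric row and column elimination reduces A to a congruent diagonal form with pivots 0, 27, 0.
Counting signs: 1 positive, 2 zero.
Hence Q is positive semidefinite.
⟨·,·⟩ is an inner product exactly when A is positive definite.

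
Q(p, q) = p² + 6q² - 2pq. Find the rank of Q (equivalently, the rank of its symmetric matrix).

The associated matrix is A = [[1, -1], [-1, 6]].
Row-reducing A symmetrically gives the diagonal entries 1, 5.
That gives 2 positive pivots.
The rank is the number of nonzero pivots: 2.

2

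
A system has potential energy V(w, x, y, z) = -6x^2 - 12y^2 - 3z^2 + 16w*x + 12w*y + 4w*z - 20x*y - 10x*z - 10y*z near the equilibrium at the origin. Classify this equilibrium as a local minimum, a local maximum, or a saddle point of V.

The Hessian at the origin is H = [[0, 16, 12, 4], [16, -12, -20, -10], [12, -20, -24, -10], [4, -10, -10, -6]].
H is indefinite, so the origin is a saddle point.

saddle point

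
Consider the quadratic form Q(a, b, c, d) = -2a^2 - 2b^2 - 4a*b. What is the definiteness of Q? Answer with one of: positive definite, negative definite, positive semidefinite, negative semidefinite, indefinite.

The symmetric matrix is A = [[-2, -2, 0, 0], [-2, -2, 0, 0], [0, 0, 0, 0], [0, 0, 0, 0]].
Row-reducing A symmetrically gives the diagonal entries -2, 0, 0, 0.
That gives 1 negative, 3 zero pivots.
Hence Q is negative semidefinite.

negative semidefinite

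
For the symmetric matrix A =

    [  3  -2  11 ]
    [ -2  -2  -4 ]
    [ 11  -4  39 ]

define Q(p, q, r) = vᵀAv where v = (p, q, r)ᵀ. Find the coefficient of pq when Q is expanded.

-4

The coefficient of pq is A[1,2] + A[2,1] = 2·(-2) = -4.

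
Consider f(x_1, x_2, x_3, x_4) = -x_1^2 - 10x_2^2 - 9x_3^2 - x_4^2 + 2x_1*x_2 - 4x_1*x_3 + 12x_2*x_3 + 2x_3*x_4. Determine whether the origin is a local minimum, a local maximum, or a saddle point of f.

The Hessian at the origin is H = [[-2, 2, -4, 0], [2, -20, 12, 0], [-4, 12, -18, 2], [0, 0, 2, -2]].
Symmetric row and column elimination reduces H to a congruent diagonal form with pivots -2, -18, -58/9, -40/29.
Counting signs: 4 negative.
H is negative definite, so the origin is a strict local maximum.

local maximum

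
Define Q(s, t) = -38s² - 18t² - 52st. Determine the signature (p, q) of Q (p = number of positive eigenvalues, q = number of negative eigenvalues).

The symmetric matrix is A = [[-38, -26], [-26, -18]].
Symmetric row and column elimination reduces A to a congruent diagonal form with pivots -38, -4/19.
So there are 2 negative pivots.

(0, 2)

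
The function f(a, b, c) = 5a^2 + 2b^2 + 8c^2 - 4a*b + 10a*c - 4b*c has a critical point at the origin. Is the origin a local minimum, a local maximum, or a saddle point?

local minimum

The Hessian at the origin is H = [[10, -4, 10], [-4, 4, -4], [10, -4, 16]].
An LDLᵀ factorisation of H has diagonal entries 10, 12/5, 6.
Counting signs: 3 positive.
H is positive definite, so the origin is a strict local minimum.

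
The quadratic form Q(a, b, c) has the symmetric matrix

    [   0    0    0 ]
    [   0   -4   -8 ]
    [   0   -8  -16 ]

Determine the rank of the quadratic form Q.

1

Congruent diagonalization of A (simultaneous row and column reduction) yields pivots 0, -4, 0.
That gives 1 negative, 2 zero pivots.
The rank is the number of nonzero pivots: 1.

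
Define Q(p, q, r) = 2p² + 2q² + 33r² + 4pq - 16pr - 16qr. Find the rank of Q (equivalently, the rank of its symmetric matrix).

The symmetric matrix is A = [[2, 2, -8], [2, 2, -8], [-8, -8, 33]].
Congruent diagonalization of A (simultaneous row and column reduction) yields pivots 2, 0, 1.
So there are 2 positive, 1 zero pivots.
The rank is the number of nonzero pivots: 2.

2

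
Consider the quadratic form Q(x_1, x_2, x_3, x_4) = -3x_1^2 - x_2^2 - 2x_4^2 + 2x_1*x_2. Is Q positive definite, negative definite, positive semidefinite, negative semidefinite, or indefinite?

The symmetric matrix is A = [[-3, 1, 0, 0], [1, -1, 0, 0], [0, 0, 0, 0], [0, 0, 0, -2]].
Row-reducing A symmetrically gives the diagonal entries -3, -2/3, 0, -2.
Counting signs: 3 negative, 1 zero.
Hence Q is negative semidefinite.

negative semidefinite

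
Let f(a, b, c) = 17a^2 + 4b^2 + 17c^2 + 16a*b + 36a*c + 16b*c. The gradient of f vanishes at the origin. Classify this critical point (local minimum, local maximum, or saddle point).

The Hessian at the origin is H = [[34, 16, 36], [16, 8, 16], [36, 16, 34]].
Symmetric row and column elimination reduces H to a congruent diagonal form with pivots 34, 8/17, -6.
Counting signs: 2 positive, 1 negative.
H is indefinite, so the origin is a saddle point.

saddle point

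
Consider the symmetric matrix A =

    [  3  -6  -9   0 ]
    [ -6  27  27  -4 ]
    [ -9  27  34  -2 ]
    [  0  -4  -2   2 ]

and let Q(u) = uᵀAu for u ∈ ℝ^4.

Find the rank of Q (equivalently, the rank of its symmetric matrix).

Symmetric row and column elimination reduces A to a congruent diagonal form with pivots 3, 15, 8/5, 5/6.
That gives 4 positive pivots.
The rank is the number of nonzero pivots: 4.

4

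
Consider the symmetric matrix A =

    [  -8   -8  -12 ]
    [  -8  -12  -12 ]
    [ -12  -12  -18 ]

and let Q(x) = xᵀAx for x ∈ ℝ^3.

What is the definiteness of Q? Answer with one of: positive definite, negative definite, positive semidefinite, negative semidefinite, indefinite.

Symmetric row and column elimination reduces A to a congruent diagonal form with pivots -8, -4, 0.
So there are 2 negative, 1 zero pivots.
Hence Q is negative semidefinite.

negative semidefinite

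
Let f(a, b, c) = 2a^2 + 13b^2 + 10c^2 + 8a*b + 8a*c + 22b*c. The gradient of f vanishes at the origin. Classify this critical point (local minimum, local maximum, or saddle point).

The Hessian at the origin is H = [[4, 8, 8], [8, 26, 22], [8, 22, 20]].
Congruent diagonalization of H (simultaneous row and column reduction) yields pivots 4, 10, 2/5.
Counting signs: 3 positive.
H is positive definite, so the origin is a strict local minimum.

local minimum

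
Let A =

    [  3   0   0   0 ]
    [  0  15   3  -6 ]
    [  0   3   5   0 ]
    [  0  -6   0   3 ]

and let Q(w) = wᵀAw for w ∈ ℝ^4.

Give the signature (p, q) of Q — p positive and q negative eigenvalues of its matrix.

Applying the same elementary operations to the rows and columns of A produces a congruent diagonal matrix with entries 3, 15, 22/5, 3/11.
Counting signs: 4 positive.

(4, 0)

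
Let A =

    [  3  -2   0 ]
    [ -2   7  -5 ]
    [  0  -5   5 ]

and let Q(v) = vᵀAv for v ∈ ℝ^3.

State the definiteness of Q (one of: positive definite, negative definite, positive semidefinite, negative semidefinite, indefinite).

positive definite

Congruent diagonalization of A (simultaneous row and column reduction) yields pivots 3, 17/3, 10/17.
So there are 3 positive pivots.
Hence Q is positive definite.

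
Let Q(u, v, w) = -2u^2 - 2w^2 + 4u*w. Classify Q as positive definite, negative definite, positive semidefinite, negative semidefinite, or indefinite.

The associated matrix is A = [[-2, 0, 2], [0, 0, 0], [2, 0, -2]].
Congruent diagonalization of A (simultaneous row and column reduction) yields pivots -2, 0, 0.
That gives 1 negative, 2 zero pivots.
Hence Q is negative semidefinite.

negative semidefinite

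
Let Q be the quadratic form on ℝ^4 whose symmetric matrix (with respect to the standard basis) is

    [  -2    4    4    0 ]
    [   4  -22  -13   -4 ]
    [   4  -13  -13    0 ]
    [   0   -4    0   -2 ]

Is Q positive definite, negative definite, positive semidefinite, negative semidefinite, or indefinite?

An LDLᵀ factorisation of A has diagonal entries -2, -14, -45/14, -2/9.
Counting signs: 4 negative.
Hence Q is negative definite.

negative definite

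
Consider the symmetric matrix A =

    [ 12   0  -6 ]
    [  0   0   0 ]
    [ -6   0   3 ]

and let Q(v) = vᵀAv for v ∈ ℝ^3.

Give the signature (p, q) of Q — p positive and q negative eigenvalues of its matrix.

Applying the same elementary operations to the rows and columns of A produces a congruent diagonal matrix with entries 12, 0, 0.
That gives 1 positive, 2 zero pivots.

(1, 0)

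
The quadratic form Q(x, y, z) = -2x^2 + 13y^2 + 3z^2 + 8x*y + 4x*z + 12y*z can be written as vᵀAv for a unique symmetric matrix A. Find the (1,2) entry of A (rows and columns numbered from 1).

The coefficient of x·y in Q is 8. For a symmetric A this equals A[1,2] + A[2,1] = 2·A[1,2].
So A[1,2] = 8/2 = 4.

4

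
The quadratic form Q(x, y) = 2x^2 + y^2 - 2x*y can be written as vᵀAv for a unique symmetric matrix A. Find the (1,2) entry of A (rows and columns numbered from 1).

-1

The coefficient of x·y in Q is -2. For a symmetric A this equals A[1,2] + A[2,1] = 2·A[1,2].
So A[1,2] = -2/2 = -1.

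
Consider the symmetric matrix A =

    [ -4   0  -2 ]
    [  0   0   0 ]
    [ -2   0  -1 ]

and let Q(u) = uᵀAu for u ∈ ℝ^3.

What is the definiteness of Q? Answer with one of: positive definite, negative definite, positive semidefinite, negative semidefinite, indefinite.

Symmetric row and column elimination reduces A to a congruent diagonal form with pivots -4, 0, 0.
Counting signs: 1 negative, 2 zero.
Hence Q is negative semidefinite.

negative semidefinite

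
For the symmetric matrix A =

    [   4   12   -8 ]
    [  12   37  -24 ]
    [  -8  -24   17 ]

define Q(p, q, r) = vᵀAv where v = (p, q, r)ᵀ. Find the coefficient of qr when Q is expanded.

The coefficient of qr is A[2,3] + A[3,2] = 2·(-24) = -48.

-48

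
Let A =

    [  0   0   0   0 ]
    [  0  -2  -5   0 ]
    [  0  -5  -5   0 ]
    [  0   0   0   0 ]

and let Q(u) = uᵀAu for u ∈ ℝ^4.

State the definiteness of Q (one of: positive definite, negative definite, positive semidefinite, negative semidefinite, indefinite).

Congruent diagonalization of A (simultaneous row and column reduction) yields pivots 0, -2, 15/2, 0.
Counting signs: 1 positive, 1 negative, 2 zero.
Hence Q is indefinite.

indefinite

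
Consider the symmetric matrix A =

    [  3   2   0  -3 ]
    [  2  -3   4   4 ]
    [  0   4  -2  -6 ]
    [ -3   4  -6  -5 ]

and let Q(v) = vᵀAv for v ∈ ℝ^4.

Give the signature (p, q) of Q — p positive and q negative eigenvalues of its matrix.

(3, 1)

An LDLᵀ factorisation of A has diagonal entries 3, -13/3, 22/13, 2/11.
Counting signs: 3 positive, 1 negative.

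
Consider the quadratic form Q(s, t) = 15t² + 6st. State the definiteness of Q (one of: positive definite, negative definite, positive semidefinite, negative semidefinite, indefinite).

The symmetric matrix of Q is [[0, 3], [3, 15]].
For the 2×2 matrix [[0, 3], [3, 15]]: det = 0·15 − (3)² = -9, trace = 15.
det < 0 so the eigenvalues have opposite signs; the form is indefinite.

indefinite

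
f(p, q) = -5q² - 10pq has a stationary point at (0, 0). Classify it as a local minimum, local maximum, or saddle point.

The Hessian at the origin is H = [[0, -10], [-10, -10]].
det H = 0·-10 − (-10)² = -100 < 0, so H is indefinite.
Therefore the origin is a saddle point.

saddle point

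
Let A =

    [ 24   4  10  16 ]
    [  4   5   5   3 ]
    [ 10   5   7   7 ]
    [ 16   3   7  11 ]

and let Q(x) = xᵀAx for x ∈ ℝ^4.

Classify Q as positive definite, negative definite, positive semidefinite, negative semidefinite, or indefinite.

positive definite

Applying the same elementary operations to the rows and columns of A produces a congruent diagonal matrix with entries 24, 13/3, 7/26, 2/7.
So there are 4 positive pivots.
Hence Q is positive definite.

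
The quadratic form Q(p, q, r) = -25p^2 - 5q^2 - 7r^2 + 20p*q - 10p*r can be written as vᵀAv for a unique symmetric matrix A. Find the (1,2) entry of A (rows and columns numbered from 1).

The coefficient of p·q in Q is 20. For a symmetric A this equals A[1,2] + A[2,1] = 2·A[1,2].
So A[1,2] = 20/2 = 10.

10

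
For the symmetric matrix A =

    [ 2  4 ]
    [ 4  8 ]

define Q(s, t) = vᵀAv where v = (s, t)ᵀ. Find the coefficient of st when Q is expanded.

8

The coefficient of st is A[1,2] + A[2,1] = 2·4 = 8.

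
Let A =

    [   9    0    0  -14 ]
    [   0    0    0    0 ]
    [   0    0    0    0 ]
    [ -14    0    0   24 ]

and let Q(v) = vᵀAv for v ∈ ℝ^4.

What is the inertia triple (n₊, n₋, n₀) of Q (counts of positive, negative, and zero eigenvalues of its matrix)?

(2, 0, 2)

Applying the same elementary operations to the rows and columns of A produces a congruent diagonal matrix with entries 9, 0, 0, 20/9.
Counting signs: 2 positive, 2 zero.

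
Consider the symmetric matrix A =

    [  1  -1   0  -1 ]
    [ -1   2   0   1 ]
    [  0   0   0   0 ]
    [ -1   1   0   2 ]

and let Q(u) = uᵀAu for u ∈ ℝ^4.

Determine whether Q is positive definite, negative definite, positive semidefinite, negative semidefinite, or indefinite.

positive semidefinite

Congruent diagonalization of A (simultaneous row and column reduction) yields pivots 1, 1, 0, 1.
Counting signs: 3 positive, 1 zero.
Hence Q is positive semidefinite.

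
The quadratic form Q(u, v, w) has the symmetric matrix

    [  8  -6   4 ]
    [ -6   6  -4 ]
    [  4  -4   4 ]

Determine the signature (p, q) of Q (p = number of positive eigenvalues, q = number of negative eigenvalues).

(3, 0)

Applying the same elementary operations to the rows and columns of A produces a congruent diagonal matrix with entries 8, 3/2, 4/3.
That gives 3 positive pivots.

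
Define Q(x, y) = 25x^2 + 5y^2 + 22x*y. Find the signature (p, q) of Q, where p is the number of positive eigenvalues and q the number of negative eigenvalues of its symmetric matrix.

(2, 0)

The symmetric matrix is A = [[25, 11], [11, 5]].
Symmetric row and column elimination reduces A to a congruent diagonal form with pivots 25, 4/25.
Counting signs: 2 positive.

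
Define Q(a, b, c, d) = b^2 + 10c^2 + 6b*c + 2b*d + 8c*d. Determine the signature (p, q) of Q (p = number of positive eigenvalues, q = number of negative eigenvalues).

(2, 1)

The symmetric matrix is A = [[0, 0, 0, 0], [0, 1, 3, 1], [0, 3, 10, 4], [0, 1, 4, 0]].
Symmetric row and column elimination reduces A to a congruent diagonal form with pivots 0, 1, 1, -2.
That gives 2 positive, 1 negative, 1 zero pivots.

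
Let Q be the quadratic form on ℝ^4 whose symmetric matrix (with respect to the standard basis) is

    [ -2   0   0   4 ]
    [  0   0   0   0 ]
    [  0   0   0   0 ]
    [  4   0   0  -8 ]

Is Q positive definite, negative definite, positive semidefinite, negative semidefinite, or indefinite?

Row-reducing A symmetrically gives the diagonal entries -2, 0, 0, 0.
Counting signs: 1 negative, 3 zero.
Hence Q is negative semidefinite.

negative semidefinite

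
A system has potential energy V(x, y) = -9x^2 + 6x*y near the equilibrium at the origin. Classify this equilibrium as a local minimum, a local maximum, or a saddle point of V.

saddle point

The Hessian at the origin is H = [[-18, 6], [6, 0]].
det H = -18·0 − (6)² = -36 < 0, so H is indefinite.
Therefore the origin is a saddle point.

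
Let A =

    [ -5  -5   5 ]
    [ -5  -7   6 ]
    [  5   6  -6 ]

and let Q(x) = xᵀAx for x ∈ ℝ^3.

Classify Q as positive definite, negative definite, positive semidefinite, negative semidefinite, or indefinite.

negative definite

Symmetric row and column elimination reduces A to a congruent diagonal form with pivots -5, -2, -1/2.
Counting signs: 3 negative.
Hence Q is negative definite.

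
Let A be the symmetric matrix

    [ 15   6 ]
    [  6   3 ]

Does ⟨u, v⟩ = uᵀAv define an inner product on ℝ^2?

Applying the same elementary operations to the rows and columns of A produces a congruent diagonal matrix with entries 15, 3/5.
So there are 2 positive pivots.
Hence Q is positive definite.
⟨·,·⟩ is an inner product exactly when A is positive definite.

yes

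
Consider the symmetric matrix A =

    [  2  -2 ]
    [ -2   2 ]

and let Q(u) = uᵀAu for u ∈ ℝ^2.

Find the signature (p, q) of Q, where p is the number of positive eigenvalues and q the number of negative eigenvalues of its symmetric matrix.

Congruent diagonalization of A (simultaneous row and column reduction) yields pivots 2, 0.
Counting signs: 1 positive, 1 zero.

(1, 0)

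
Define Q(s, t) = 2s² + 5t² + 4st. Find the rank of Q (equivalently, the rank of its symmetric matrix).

2

The symmetric matrix is A = [[2, 2], [2, 5]].
Row-reducing A symmetrically gives the diagonal entries 2, 3.
That gives 2 positive pivots.
The rank is the number of nonzero pivots: 2.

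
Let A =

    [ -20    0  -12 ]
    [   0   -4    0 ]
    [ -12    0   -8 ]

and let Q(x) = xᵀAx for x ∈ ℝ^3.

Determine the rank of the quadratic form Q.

3

Applying the same elementary operations to the rows and columns of A produces a congruent diagonal matrix with entries -20, -4, -4/5.
Counting signs: 3 negative.
The rank is the number of nonzero pivots: 3.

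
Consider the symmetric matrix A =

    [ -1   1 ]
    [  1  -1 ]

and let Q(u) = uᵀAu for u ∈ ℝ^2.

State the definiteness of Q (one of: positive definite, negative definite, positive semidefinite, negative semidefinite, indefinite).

negative semidefinite

Applying the same elementary operations to the rows and columns of A produces a congruent diagonal matrix with entries -1, 0.
That gives 1 negative, 1 zero pivots.
Hence Q is negative semidefinite.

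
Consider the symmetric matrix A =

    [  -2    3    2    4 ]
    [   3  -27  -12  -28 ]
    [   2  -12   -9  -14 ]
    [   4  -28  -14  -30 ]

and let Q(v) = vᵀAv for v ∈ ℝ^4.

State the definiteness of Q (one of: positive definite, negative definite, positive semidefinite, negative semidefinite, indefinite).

An LDLᵀ factorisation of A has diagonal entries -2, -45/2, -17/5, -10/153.
That gives 4 negative pivots.
Hence Q is negative definite.

negative definite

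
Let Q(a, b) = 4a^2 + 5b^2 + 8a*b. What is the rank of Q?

The symmetric matrix is A = [[4, 4], [4, 5]].
Row-reducing A symmetrically gives the diagonal entries 4, 1.
That gives 2 positive pivots.
The rank is the number of nonzero pivots: 2.

2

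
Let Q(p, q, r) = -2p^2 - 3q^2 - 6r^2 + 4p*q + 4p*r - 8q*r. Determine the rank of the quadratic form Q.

Write A = [[-2, 2, 2], [2, -3, -4], [2, -4, -6]].
Symmetric row and column elimination reduces A to a congruent diagonal form with pivots -2, -1, 0.
Counting signs: 2 negative, 1 zero.
The rank is the number of nonzero pivots: 2.

2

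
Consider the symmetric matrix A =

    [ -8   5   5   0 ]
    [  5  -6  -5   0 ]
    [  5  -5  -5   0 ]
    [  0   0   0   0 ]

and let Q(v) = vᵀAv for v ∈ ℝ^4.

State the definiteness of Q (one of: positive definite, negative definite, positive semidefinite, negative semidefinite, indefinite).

negative semidefinite

Applying the same elementary operations to the rows and columns of A produces a congruent diagonal matrix with entries -8, -23/8, -15/23, 0.
So there are 3 negative, 1 zero pivots.
Hence Q is negative semidefinite.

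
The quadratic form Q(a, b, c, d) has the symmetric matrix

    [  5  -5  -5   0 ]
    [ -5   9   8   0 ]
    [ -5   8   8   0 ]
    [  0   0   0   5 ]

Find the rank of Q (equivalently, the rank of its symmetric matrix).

4

Row-reducing A symmetrically gives the diagonal entries 5, 4, 3/4, 5.
Counting signs: 4 positive.
The rank is the number of nonzero pivots: 4.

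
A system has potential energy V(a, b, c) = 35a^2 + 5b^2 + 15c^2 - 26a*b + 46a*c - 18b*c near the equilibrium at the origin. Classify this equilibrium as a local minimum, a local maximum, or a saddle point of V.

saddle point

The Hessian at the origin is H = [[70, -26, 46], [-26, 10, -18], [46, -18, 30]].
Symmetric row and column elimination reduces H to a congruent diagonal form with pivots 70, 12/35, -8/3.
Counting signs: 2 positive, 1 negative.
H is indefinite, so the origin is a saddle point.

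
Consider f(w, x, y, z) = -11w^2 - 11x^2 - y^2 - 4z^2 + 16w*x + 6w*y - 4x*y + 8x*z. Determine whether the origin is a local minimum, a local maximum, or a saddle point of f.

local maximum

The Hessian at the origin is H = [[-22, 16, 6, 0], [16, -22, -4, 8], [6, -4, -2, 0], [0, 8, 0, -8]].
Applying the same elementary operations to the rows and columns of H produces a congruent diagonal matrix with entries -22, -114/11, -20/57, -8/5.
That gives 4 negative pivots.
H is negative definite, so the origin is a strict local maximum.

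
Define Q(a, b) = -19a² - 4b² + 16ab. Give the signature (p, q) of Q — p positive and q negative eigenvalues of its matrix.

The associated matrix is A = [[-19, 8], [8, -4]].
An LDLᵀ factorisation of A has diagonal entries -19, -12/19.
That gives 2 negative pivots.

(0, 2)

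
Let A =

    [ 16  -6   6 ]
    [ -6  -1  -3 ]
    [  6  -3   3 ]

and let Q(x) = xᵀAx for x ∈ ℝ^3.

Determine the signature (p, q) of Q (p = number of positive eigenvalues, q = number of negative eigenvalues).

(2, 1)

Row-reducing A symmetrically gives the diagonal entries 16, -13/4, 12/13.
So there are 2 positive, 1 negative pivots.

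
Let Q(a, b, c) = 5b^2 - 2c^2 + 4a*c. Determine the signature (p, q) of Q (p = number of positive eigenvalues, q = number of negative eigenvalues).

(2, 1)

The symmetric matrix is A = [[0, 0, 2], [0, 5, 0], [2, 0, -2]].
By Sylvester's law of inertia any congruent diagonalization of A has 2 positive, 1 negative and 0 zero entries.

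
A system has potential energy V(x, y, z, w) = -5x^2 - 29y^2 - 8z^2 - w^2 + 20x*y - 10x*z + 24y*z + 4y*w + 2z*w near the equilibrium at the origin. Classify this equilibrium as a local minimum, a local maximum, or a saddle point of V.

saddle point

The Hessian at the origin is H = [[-10, 20, -10, 0], [20, -58, 24, 4], [-10, 24, -16, 2], [0, 4, 2, -2]].
Applying the same elementary operations to the rows and columns of H produces a congruent diagonal matrix with entries -10, -18, -46/9, 12/23.
That gives 1 positive, 3 negative pivots.
H is indefinite, so the origin is a saddle point.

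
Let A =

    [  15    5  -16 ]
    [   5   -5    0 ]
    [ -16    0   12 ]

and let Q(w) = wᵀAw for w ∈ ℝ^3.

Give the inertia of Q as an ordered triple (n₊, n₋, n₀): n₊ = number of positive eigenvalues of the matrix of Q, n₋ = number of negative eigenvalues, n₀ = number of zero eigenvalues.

An LDLᵀ factorisation of A has diagonal entries 15, -20/3, -4/5.
That gives 1 positive, 2 negative pivots.

(1, 2, 0)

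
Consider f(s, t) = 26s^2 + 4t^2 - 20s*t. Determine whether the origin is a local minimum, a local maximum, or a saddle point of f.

The Hessian at the origin is H = [[52, -20], [-20, 8]].
det H = 52·8 − (-20)² = 16 > 0 and H[1,1] = 52 > 0, so H is positive definite.
Therefore the origin is a local minimum.

local minimum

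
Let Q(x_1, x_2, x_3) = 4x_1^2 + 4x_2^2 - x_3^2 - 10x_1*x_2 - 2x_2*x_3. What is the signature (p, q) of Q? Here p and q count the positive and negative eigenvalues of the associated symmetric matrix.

The associated matrix is A = [[4, -5, 0], [-5, 4, -1], [0, -1, -1]].
Applying the same elementary operations to the rows and columns of A produces a congruent diagonal matrix with entries 4, -9/4, -5/9.
Counting signs: 1 positive, 2 negative.

(1, 2)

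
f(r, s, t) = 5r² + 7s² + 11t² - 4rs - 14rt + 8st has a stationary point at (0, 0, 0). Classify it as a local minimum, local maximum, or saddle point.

local minimum

The Hessian at the origin is H = [[10, -4, -14], [-4, 14, 8], [-14, 8, 22]].
Symmetric row and column elimination reduces H to a congruent diagonal form with pivots 10, 62/5, 60/31.
That gives 3 positive pivots.
H is positive definite, so the origin is a strict local minimum.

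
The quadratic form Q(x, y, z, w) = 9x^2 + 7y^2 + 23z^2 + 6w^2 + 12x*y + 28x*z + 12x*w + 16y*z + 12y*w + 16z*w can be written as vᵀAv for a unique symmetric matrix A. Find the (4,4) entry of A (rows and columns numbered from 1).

The coefficient of w^2 in Q is 6, and that is exactly A[4,4].

6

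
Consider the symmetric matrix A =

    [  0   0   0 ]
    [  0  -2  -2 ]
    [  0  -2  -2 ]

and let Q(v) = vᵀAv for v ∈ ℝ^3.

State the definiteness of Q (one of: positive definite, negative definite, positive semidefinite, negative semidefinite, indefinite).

negative semidefinite

Applying the same elementary operations to the rows and columns of A produces a congruent diagonal matrix with entries 0, -2, 0.
That gives 1 negative, 2 zero pivots.
Hence Q is negative semidefinite.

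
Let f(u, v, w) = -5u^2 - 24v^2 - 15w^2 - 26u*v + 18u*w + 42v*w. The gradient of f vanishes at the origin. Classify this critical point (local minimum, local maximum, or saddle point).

saddle point

The Hessian at the origin is H = [[-10, -26, 18], [-26, -48, 42], [18, 42, -30]].
Row-reducing H symmetrically gives the diagonal entries -10, 98/5, 60/49.
Counting signs: 2 positive, 1 negative.
H is indefinite, so the origin is a saddle point.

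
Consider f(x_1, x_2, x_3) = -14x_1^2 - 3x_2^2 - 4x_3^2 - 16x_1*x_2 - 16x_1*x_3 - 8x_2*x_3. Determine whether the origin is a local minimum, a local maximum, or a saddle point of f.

saddle point

The Hessian at the origin is H = [[-28, -16, -16], [-16, -6, -8], [-16, -8, -8]].
An LDLᵀ factorisation of H has diagonal entries -28, 22/7, 8/11.
That gives 2 positive, 1 negative pivots.
H is indefinite, so the origin is a saddle point.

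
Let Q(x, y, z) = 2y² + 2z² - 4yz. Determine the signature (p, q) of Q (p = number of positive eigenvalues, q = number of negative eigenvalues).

(1, 0)

The symmetric matrix is A = [[0, 0, 0], [0, 2, -2], [0, -2, 2]].
Congruent diagonalization of A (simultaneous row and column reduction) yields pivots 0, 2, 0.
That gives 1 positive, 2 zero pivots.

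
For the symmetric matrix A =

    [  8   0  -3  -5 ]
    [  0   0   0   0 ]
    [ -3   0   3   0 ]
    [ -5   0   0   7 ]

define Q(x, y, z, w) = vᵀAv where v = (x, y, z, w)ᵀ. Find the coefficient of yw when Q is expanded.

0

The coefficient of yw is A[2,4] + A[4,2] = 2·0 = 0.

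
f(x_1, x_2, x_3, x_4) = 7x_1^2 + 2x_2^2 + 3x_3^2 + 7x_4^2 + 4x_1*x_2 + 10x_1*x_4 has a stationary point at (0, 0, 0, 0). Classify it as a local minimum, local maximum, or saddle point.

local minimum

The Hessian at the origin is H = [[14, 4, 0, 10], [4, 4, 0, 0], [0, 0, 6, 0], [10, 0, 0, 14]].
Symmetric row and column elimination reduces H to a congruent diagonal form with pivots 14, 20/7, 6, 4.
So there are 4 positive pivots.
H is positive definite, so the origin is a strict local minimum.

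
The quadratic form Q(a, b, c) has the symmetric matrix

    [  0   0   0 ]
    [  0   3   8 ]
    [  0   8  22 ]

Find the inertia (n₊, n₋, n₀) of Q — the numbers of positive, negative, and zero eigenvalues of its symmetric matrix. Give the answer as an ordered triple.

Congruent diagonalization of A (simultaneous row and column reduction) yields pivots 0, 3, 2/3.
Counting signs: 2 positive, 1 zero.

(2, 0, 1)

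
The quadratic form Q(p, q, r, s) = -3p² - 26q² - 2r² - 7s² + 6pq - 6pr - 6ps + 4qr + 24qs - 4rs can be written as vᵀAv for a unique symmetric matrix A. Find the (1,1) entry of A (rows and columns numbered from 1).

The coefficient of p² in Q is -3, and that is exactly A[1,1].

-3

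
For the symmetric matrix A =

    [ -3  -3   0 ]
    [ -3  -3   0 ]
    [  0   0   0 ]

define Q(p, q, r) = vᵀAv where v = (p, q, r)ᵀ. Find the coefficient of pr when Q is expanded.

0

The coefficient of pr is A[1,3] + A[3,1] = 2·0 = 0.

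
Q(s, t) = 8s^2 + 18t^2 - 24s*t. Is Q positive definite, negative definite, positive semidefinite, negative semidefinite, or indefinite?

positive semidefinite

The symmetric matrix of Q is [[8, -12], [-12, 18]].
For the 2×2 matrix [[8, -12], [-12, 18]]: det = 8·18 − (-12)² = 0, trace = 26.
det = 0 so one eigenvalue is zero; the form is semidefinite with the sign of the trace.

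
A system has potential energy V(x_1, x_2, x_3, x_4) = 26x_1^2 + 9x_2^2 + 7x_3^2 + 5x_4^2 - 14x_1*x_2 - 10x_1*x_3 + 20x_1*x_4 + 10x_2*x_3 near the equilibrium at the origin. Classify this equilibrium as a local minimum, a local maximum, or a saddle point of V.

local minimum

The Hessian at the origin is H = [[52, -14, -10, 20], [-14, 18, 10, 0], [-10, 10, 14, 0], [20, 0, 0, 10]].
Symmetric row and column elimination reduces H to a congruent diagonal form with pivots 52, 185/13, 308/37, 10/77.
Counting signs: 4 positive.
H is positive definite, so the origin is a strict local minimum.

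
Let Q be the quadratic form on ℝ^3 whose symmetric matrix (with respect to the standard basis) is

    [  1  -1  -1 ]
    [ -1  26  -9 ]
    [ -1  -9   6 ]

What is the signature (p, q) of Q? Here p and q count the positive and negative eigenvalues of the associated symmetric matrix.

Row-reducing A symmetrically gives the diagonal entries 1, 25, 1.
Counting signs: 3 positive.

(3, 0)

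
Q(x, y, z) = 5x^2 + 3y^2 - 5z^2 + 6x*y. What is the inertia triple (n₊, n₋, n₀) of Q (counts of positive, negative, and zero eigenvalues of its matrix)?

The symmetric matrix is A = [[5, 3, 0], [3, 3, 0], [0, 0, -5]].
Congruent diagonalization of A (simultaneous row and column reduction) yields pivots 5, 6/5, -5.
So there are 2 positive, 1 negative pivots.

(2, 1, 0)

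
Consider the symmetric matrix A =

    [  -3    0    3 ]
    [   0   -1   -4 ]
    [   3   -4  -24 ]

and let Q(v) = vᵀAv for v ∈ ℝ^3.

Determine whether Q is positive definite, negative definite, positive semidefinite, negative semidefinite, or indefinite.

Leading principal minors: Δ_1 = -3, Δ_2 = 3, Δ_3 = -15.
The signs alternate starting with Δ_1 < 0, so by Sylvester's criterion Q is negative definite.

negative definite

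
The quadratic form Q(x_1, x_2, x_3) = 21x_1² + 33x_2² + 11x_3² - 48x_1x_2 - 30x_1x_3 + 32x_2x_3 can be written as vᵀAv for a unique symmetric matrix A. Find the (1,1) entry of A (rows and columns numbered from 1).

The coefficient of x_1² in Q is 21, and that is exactly A[1,1].

21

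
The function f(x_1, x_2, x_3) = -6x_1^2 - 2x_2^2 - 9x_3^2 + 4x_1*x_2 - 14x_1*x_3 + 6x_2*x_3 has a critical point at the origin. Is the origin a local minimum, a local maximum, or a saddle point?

local maximum

The Hessian at the origin is H = [[-12, 4, -14], [4, -4, 6], [-14, 6, -18]].
Row-reducing H symmetrically gives the diagonal entries -12, -8/3, -1.
That gives 3 negative pivots.
H is negative definite, so the origin is a strict local maximum.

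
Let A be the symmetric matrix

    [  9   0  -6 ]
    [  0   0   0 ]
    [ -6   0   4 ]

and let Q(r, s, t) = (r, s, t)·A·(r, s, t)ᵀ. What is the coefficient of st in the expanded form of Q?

0

The coefficient of st is A[2,3] + A[3,2] = 2·0 = 0.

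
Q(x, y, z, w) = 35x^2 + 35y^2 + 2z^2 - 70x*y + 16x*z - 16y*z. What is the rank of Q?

The associated matrix is A = [[35, -35, 8, 0], [-35, 35, -8, 0], [8, -8, 2, 0], [0, 0, 0, 0]].
Congruent diagonalization of A (simultaneous row and column reduction) yields pivots 35, 0, 6/35, 0.
That gives 2 positive, 2 zero pivots.
The rank is the number of nonzero pivots: 2.

2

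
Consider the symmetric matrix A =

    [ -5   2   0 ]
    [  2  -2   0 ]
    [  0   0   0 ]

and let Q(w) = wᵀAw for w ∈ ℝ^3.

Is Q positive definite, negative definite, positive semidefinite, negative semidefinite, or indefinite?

negative semidefinite

Row-reducing A symmetrically gives the diagonal entries -5, -6/5, 0.
Counting signs: 2 negative, 1 zero.
Hence Q is negative semidefinite.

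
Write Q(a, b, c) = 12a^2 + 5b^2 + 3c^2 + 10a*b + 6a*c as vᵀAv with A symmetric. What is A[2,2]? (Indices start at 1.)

5

The coefficient of b^2 in Q is 5, and that is exactly A[2,2].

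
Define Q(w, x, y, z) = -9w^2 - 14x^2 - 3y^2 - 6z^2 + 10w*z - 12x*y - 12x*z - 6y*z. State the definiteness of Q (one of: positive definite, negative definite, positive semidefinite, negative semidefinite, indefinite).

negative definite

The symmetric matrix of Q is A = [[-9, 0, 0, 5], [0, -14, -6, -6], [0, -6, -3, -3], [5, -6, -3, -6]].
Leading principal minors: Δ_1 = -9, Δ_2 = 126, Δ_3 = -54, Δ_4 = 12.
The signs alternate starting with Δ_1 < 0, so by Sylvester's criterion Q is negative definite.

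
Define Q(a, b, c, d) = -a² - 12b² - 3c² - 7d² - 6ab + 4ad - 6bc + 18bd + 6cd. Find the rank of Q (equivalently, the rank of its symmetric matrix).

2

The associated matrix is A = [[-1, -3, 0, 2], [-3, -12, -3, 9], [0, -3, -3, 3], [2, 9, 3, -7]].
Symmetric row and column elimination reduces A to a congruent diagonal form with pivots -1, -3, 0, 0.
That gives 2 negative, 2 zero pivots.
The rank is the number of nonzero pivots: 2.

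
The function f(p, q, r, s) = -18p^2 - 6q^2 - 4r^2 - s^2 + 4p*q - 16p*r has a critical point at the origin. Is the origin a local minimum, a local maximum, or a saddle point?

local maximum

The Hessian at the origin is H = [[-36, 4, -16, 0], [4, -12, 0, 0], [-16, 0, -8, 0], [0, 0, 0, -2]].
Row-reducing H symmetrically gives the diagonal entries -36, -104/9, -8/13, -2.
So there are 4 negative pivots.
H is negative definite, so the origin is a strict local maximum.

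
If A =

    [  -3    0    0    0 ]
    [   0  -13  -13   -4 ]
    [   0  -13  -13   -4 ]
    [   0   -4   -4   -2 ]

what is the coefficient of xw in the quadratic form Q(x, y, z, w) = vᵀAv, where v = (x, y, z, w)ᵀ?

The coefficient of xw is A[1,4] + A[4,1] = 2·0 = 0.

0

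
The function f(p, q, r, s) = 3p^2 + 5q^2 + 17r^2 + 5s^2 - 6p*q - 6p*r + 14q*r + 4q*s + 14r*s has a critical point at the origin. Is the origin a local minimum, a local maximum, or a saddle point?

The Hessian at the origin is H = [[6, -6, -6, 0], [-6, 10, 14, 4], [-6, 14, 34, 14], [0, 4, 14, 10]].
Row-reducing H symmetrically gives the diagonal entries 6, 4, 12, 3.
So there are 4 positive pivots.
H is positive definite, so the origin is a strict local minimum.

local minimum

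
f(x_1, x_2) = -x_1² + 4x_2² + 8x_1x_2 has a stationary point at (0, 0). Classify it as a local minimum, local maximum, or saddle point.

saddle point

The Hessian at the origin is H = [[-2, 8], [8, 8]].
det H = -2·8 − (8)² = -80 < 0, so H is indefinite.
Therefore the origin is a saddle point.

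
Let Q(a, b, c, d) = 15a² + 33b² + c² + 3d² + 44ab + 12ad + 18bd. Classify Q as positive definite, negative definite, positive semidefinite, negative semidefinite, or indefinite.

positive definite

The symmetric matrix of Q is A = [[15, 22, 0, 6], [22, 33, 0, 9], [0, 0, 1, 0], [6, 9, 0, 3]].
Leading principal minors: Δ_1 = 15, Δ_2 = 11, Δ_3 = 11, Δ_4 = 6.
All leading principal minors are positive, so by Sylvester's criterion Q is positive definite.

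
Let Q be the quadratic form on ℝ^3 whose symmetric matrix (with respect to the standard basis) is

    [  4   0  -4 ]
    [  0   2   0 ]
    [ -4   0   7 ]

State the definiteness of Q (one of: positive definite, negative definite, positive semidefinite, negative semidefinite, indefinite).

Leading principal minors: Δ_1 = 4, Δ_2 = 8, Δ_3 = 24.
All leading principal minors are positive, so by Sylvester's criterion Q is positive definite.

positive definite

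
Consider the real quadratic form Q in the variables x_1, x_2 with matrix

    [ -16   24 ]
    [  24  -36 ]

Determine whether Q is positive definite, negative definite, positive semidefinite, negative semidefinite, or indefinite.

For the 2×2 matrix [[-16, 24], [24, -36]]: det = -16·-36 − (24)² = 0, trace = -52.
det = 0 so one eigenvalue is zero; the form is semidefinite with the sign of the trace.

negative semidefinite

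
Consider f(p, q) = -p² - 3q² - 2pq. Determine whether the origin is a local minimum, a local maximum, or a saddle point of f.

The Hessian at the origin is H = [[-2, -2], [-2, -6]].
det H = -2·-6 − (-2)² = 8 > 0 and H[1,1] = -2 < 0, so H is negative definite.
Therefore the origin is a local maximum.

local maximum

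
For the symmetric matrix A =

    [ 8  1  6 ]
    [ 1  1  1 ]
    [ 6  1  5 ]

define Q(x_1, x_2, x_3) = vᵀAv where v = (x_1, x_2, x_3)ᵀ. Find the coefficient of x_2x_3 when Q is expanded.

2

The coefficient of x_2x_3 is A[2,3] + A[3,2] = 2·1 = 2.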